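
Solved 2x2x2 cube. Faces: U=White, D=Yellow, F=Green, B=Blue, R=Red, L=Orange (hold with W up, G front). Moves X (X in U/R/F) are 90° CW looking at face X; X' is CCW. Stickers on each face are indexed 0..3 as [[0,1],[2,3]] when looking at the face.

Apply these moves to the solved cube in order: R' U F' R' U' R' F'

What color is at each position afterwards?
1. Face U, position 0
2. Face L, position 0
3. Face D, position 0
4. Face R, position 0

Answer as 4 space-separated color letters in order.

Answer: Y G O B

Derivation:
After move 1 (R'): R=RRRR U=WBWB F=GWGW D=YGYG B=YBYB
After move 2 (U): U=WWBB F=RRGW R=YBRR B=OOYB L=GWOO
After move 3 (F'): F=RWRG U=WWYR R=GBYR D=WOYG L=GBOB
After move 4 (R'): R=BRGY U=WYYO F=RWRR D=WWYG B=GOOB
After move 5 (U'): U=YOWY F=GBRR R=RWGY B=BROB L=GOOB
After move 6 (R'): R=WYRG U=YOWB F=GORY D=WBYR B=GRWB
After move 7 (F'): F=OYGR U=YOWR R=BYWG D=OBYR L=GBOW
Query 1: U[0] = Y
Query 2: L[0] = G
Query 3: D[0] = O
Query 4: R[0] = B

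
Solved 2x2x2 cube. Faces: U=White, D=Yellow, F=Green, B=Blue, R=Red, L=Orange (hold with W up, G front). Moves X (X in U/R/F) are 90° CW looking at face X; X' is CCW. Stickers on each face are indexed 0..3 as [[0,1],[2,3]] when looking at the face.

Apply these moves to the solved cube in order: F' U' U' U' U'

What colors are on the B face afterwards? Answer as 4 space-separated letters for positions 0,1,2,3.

After move 1 (F'): F=GGGG U=WWRR R=YRYR D=OOYY L=OWOW
After move 2 (U'): U=WRWR F=OWGG R=GGYR B=YRBB L=BBOW
After move 3 (U'): U=RRWW F=BBGG R=OWYR B=GGBB L=YROW
After move 4 (U'): U=RWRW F=YRGG R=BBYR B=OWBB L=GGOW
After move 5 (U'): U=WWRR F=GGGG R=YRYR B=BBBB L=OWOW
Query: B face = BBBB

Answer: B B B B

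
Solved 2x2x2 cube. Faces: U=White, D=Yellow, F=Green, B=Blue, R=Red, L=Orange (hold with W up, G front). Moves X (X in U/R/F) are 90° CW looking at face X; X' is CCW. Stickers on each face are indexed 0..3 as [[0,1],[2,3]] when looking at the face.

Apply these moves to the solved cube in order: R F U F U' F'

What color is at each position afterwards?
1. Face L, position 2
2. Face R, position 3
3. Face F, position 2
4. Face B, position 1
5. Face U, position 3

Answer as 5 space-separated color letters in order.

Answer: O R G B G

Derivation:
After move 1 (R): R=RRRR U=WGWG F=GYGY D=YBYB B=WBWB
After move 2 (F): F=GGYY U=WGOO R=WRGR D=RRYB L=OYOB
After move 3 (U): U=OWOG F=WRYY R=WBGR B=OYWB L=GGOB
After move 4 (F): F=YWYR U=OWBG R=OBGR D=GWYB L=GROR
After move 5 (U'): U=WGOB F=GRYR R=YWGR B=OBWB L=OYOR
After move 6 (F'): F=RRGY U=WGYG R=WWGR D=YRYB L=OBOO
Query 1: L[2] = O
Query 2: R[3] = R
Query 3: F[2] = G
Query 4: B[1] = B
Query 5: U[3] = G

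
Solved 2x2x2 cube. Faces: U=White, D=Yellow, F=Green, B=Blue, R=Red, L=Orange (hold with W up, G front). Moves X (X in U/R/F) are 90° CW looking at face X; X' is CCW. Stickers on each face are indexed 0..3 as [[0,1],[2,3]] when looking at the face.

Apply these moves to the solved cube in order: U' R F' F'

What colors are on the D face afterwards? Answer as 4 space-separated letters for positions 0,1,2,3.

Answer: G W Y R

Derivation:
After move 1 (U'): U=WWWW F=OOGG R=GGRR B=RRBB L=BBOO
After move 2 (R): R=RGRG U=WOWG F=OYGY D=YBYR B=WRWB
After move 3 (F'): F=YYOG U=WORR R=BGYG D=BOYR L=BGOW
After move 4 (F'): F=YGYO U=WOBY R=OGBG D=GWYR L=BROR
Query: D face = GWYR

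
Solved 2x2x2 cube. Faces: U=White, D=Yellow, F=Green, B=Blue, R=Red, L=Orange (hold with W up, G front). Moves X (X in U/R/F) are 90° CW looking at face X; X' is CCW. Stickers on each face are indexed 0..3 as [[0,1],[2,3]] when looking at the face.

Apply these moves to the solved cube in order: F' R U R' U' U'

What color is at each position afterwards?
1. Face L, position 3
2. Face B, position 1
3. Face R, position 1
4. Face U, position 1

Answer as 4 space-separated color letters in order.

Answer: W W O G

Derivation:
After move 1 (F'): F=GGGG U=WWRR R=YRYR D=OOYY L=OWOW
After move 2 (R): R=YYRR U=WGRG F=GOGY D=OBYB B=RBWB
After move 3 (U): U=RWGG F=YYGY R=RBRR B=OWWB L=GOOW
After move 4 (R'): R=BRRR U=RWGO F=YWGG D=OYYY B=BWBB
After move 5 (U'): U=WORG F=GOGG R=YWRR B=BRBB L=BWOW
After move 6 (U'): U=OGWR F=BWGG R=GORR B=YWBB L=BROW
Query 1: L[3] = W
Query 2: B[1] = W
Query 3: R[1] = O
Query 4: U[1] = G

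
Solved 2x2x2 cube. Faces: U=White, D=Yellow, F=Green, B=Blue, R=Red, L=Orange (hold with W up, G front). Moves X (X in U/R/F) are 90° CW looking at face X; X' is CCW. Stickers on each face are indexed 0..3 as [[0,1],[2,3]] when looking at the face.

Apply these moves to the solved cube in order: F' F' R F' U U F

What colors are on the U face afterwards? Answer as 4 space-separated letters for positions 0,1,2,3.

Answer: R O Y O

Derivation:
After move 1 (F'): F=GGGG U=WWRR R=YRYR D=OOYY L=OWOW
After move 2 (F'): F=GGGG U=WWYY R=OROR D=WWYY L=OROR
After move 3 (R): R=OORR U=WGYG F=GWGY D=WBYB B=YBWB
After move 4 (F'): F=WYGG U=WGOR R=BOWR D=RRYB L=OGOY
After move 5 (U): U=OWRG F=BOGG R=YBWR B=OGWB L=WYOY
After move 6 (U): U=ROGW F=YBGG R=OGWR B=WYWB L=BOOY
After move 7 (F): F=GYGB U=ROYO R=GGWR D=WOYB L=BROR
Query: U face = ROYO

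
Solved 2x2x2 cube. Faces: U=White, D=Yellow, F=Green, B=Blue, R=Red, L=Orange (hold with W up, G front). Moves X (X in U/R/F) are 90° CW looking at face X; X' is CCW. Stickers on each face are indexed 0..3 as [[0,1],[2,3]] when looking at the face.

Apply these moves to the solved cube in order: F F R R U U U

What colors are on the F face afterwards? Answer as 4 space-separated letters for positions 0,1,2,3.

Answer: O R G B

Derivation:
After move 1 (F): F=GGGG U=WWOO R=WRWR D=RRYY L=OYOY
After move 2 (F): F=GGGG U=WWYY R=OROR D=WWYY L=OROR
After move 3 (R): R=OORR U=WGYG F=GWGY D=WBYB B=YBWB
After move 4 (R): R=RORO U=WWYY F=GBGB D=WWYY B=GBGB
After move 5 (U): U=YWYW F=ROGB R=GBRO B=ORGB L=GBOR
After move 6 (U): U=YYWW F=GBGB R=ORRO B=GBGB L=ROOR
After move 7 (U): U=WYWY F=ORGB R=GBRO B=ROGB L=GBOR
Query: F face = ORGB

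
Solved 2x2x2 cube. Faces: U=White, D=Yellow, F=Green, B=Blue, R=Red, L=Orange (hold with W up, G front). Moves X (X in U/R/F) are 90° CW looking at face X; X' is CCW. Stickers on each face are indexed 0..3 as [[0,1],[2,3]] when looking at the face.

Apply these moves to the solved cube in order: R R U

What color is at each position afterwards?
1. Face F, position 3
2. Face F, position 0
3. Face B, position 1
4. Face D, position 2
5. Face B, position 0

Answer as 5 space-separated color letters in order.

After move 1 (R): R=RRRR U=WGWG F=GYGY D=YBYB B=WBWB
After move 2 (R): R=RRRR U=WYWY F=GBGB D=YWYW B=GBGB
After move 3 (U): U=WWYY F=RRGB R=GBRR B=OOGB L=GBOO
Query 1: F[3] = B
Query 2: F[0] = R
Query 3: B[1] = O
Query 4: D[2] = Y
Query 5: B[0] = O

Answer: B R O Y O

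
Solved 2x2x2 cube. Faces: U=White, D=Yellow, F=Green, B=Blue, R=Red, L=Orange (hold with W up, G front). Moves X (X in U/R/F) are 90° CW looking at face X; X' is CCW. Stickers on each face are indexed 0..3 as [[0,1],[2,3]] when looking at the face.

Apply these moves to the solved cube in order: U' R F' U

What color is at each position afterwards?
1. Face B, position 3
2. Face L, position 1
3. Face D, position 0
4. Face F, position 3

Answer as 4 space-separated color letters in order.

Answer: B Y B G

Derivation:
After move 1 (U'): U=WWWW F=OOGG R=GGRR B=RRBB L=BBOO
After move 2 (R): R=RGRG U=WOWG F=OYGY D=YBYR B=WRWB
After move 3 (F'): F=YYOG U=WORR R=BGYG D=BOYR L=BGOW
After move 4 (U): U=RWRO F=BGOG R=WRYG B=BGWB L=YYOW
Query 1: B[3] = B
Query 2: L[1] = Y
Query 3: D[0] = B
Query 4: F[3] = G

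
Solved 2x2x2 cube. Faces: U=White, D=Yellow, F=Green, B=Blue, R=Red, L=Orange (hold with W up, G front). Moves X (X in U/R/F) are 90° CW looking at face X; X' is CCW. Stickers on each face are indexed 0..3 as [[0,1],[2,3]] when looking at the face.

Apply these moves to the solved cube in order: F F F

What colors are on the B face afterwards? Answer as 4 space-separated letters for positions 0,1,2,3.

After move 1 (F): F=GGGG U=WWOO R=WRWR D=RRYY L=OYOY
After move 2 (F): F=GGGG U=WWYY R=OROR D=WWYY L=OROR
After move 3 (F): F=GGGG U=WWRR R=YRYR D=OOYY L=OWOW
Query: B face = BBBB

Answer: B B B B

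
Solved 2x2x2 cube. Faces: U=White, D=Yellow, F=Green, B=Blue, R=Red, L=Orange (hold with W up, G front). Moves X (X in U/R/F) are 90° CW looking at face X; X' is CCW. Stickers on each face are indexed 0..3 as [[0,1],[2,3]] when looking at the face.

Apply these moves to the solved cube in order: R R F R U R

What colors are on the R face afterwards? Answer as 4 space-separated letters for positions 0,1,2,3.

Answer: R O R B

Derivation:
After move 1 (R): R=RRRR U=WGWG F=GYGY D=YBYB B=WBWB
After move 2 (R): R=RRRR U=WYWY F=GBGB D=YWYW B=GBGB
After move 3 (F): F=GGBB U=WYOO R=WRYR D=RRYW L=OYOW
After move 4 (R): R=YWRR U=WGOB F=GRBW D=RGYG B=OBYB
After move 5 (U): U=OWBG F=YWBW R=OBRR B=OYYB L=GROW
After move 6 (R): R=RORB U=OWBW F=YGBG D=RYYO B=GYWB
Query: R face = RORB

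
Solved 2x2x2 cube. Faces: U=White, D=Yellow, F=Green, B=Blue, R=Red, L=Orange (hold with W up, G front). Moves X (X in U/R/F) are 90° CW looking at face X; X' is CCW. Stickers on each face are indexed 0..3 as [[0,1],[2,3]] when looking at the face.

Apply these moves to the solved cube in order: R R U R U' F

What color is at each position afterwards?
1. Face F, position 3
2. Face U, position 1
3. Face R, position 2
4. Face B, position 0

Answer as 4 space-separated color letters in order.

After move 1 (R): R=RRRR U=WGWG F=GYGY D=YBYB B=WBWB
After move 2 (R): R=RRRR U=WYWY F=GBGB D=YWYW B=GBGB
After move 3 (U): U=WWYY F=RRGB R=GBRR B=OOGB L=GBOO
After move 4 (R): R=RGRB U=WRYB F=RWGW D=YGYO B=YOWB
After move 5 (U'): U=RBWY F=GBGW R=RWRB B=RGWB L=YOOO
After move 6 (F): F=GGWB U=RBOO R=WWYB D=RRYO L=YYOG
Query 1: F[3] = B
Query 2: U[1] = B
Query 3: R[2] = Y
Query 4: B[0] = R

Answer: B B Y R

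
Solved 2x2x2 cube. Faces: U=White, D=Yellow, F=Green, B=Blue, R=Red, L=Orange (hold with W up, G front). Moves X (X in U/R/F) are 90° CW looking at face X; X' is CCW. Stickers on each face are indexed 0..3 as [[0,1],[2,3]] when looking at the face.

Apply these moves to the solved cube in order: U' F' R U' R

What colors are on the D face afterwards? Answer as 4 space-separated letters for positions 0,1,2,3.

Answer: B W Y Y

Derivation:
After move 1 (U'): U=WWWW F=OOGG R=GGRR B=RRBB L=BBOO
After move 2 (F'): F=OGOG U=WWGR R=YGYR D=BOYY L=BWOW
After move 3 (R): R=YYRG U=WGGG F=OOOY D=BBYR B=RRWB
After move 4 (U'): U=GGWG F=BWOY R=OORG B=YYWB L=RROW
After move 5 (R): R=ROGO U=GWWY F=BBOR D=BWYY B=GYGB
Query: D face = BWYY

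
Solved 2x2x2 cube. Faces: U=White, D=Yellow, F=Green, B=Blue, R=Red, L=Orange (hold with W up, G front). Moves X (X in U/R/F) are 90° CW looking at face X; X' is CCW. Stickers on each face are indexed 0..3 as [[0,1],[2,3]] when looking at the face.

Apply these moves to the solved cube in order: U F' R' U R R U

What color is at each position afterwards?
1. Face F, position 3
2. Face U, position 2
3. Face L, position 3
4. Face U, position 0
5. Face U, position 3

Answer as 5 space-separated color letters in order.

Answer: G G W O G

Derivation:
After move 1 (U): U=WWWW F=RRGG R=BBRR B=OOBB L=GGOO
After move 2 (F'): F=RGRG U=WWBR R=YBYR D=GOYY L=GWOW
After move 3 (R'): R=BRYY U=WBBO F=RWRR D=GGYG B=YOOB
After move 4 (U): U=BWOB F=BRRR R=YOYY B=GWOB L=RWOW
After move 5 (R): R=YYYO U=BROR F=BGRG D=GOYG B=BWWB
After move 6 (R): R=YYOY U=BGOG F=BORG D=GWYB B=RWRB
After move 7 (U): U=OBGG F=YYRG R=RWOY B=RWRB L=BOOW
Query 1: F[3] = G
Query 2: U[2] = G
Query 3: L[3] = W
Query 4: U[0] = O
Query 5: U[3] = G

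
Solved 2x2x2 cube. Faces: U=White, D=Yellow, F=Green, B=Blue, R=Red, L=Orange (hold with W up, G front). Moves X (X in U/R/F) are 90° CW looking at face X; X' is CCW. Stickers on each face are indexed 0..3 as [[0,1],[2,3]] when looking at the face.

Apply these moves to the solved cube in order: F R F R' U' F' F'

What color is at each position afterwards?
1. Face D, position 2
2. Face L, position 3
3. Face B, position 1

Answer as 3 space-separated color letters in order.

After move 1 (F): F=GGGG U=WWOO R=WRWR D=RRYY L=OYOY
After move 2 (R): R=WWRR U=WGOG F=GRGY D=RBYB B=OBWB
After move 3 (F): F=GGYR U=WGYY R=OWGR D=RWYB L=OROB
After move 4 (R'): R=WROG U=WWYO F=GGYY D=RGYR B=BBWB
After move 5 (U'): U=WOWY F=ORYY R=GGOG B=WRWB L=BBOB
After move 6 (F'): F=RYOY U=WOGO R=GGRG D=BBYR L=BYOW
After move 7 (F'): F=YYRO U=WOGR R=BGBG D=YWYR L=BOOG
Query 1: D[2] = Y
Query 2: L[3] = G
Query 3: B[1] = R

Answer: Y G R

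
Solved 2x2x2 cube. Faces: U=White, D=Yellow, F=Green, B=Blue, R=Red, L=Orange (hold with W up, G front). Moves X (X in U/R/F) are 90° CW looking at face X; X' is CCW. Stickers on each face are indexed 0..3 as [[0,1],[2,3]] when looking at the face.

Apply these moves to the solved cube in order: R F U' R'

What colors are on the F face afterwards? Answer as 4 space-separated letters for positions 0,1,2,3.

Answer: O O Y O

Derivation:
After move 1 (R): R=RRRR U=WGWG F=GYGY D=YBYB B=WBWB
After move 2 (F): F=GGYY U=WGOO R=WRGR D=RRYB L=OYOB
After move 3 (U'): U=GOWO F=OYYY R=GGGR B=WRWB L=WBOB
After move 4 (R'): R=GRGG U=GWWW F=OOYO D=RYYY B=BRRB
Query: F face = OOYO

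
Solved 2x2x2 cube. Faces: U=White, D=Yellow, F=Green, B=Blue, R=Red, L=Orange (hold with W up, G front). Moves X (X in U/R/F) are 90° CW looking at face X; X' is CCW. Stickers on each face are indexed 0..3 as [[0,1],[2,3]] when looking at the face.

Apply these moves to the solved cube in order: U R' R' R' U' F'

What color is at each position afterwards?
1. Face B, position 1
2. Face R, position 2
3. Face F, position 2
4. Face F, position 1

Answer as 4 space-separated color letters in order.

After move 1 (U): U=WWWW F=RRGG R=BBRR B=OOBB L=GGOO
After move 2 (R'): R=BRBR U=WBWO F=RWGW D=YRYG B=YOYB
After move 3 (R'): R=RRBB U=WYWY F=RBGO D=YWYW B=GORB
After move 4 (R'): R=RBRB U=WRWG F=RYGY D=YBYO B=WOWB
After move 5 (U'): U=RGWW F=GGGY R=RYRB B=RBWB L=WOOO
After move 6 (F'): F=GYGG U=RGRR R=BYYB D=OOYO L=WWOW
Query 1: B[1] = B
Query 2: R[2] = Y
Query 3: F[2] = G
Query 4: F[1] = Y

Answer: B Y G Y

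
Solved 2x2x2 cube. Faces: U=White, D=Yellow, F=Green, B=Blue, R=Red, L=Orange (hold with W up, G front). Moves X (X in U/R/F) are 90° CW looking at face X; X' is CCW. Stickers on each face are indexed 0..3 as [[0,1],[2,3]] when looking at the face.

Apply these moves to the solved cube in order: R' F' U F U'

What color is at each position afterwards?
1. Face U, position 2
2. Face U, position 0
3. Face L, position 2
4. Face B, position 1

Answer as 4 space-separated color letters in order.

Answer: R W O B

Derivation:
After move 1 (R'): R=RRRR U=WBWB F=GWGW D=YGYG B=YBYB
After move 2 (F'): F=WWGG U=WBRR R=GRYR D=OOYG L=OBOW
After move 3 (U): U=RWRB F=GRGG R=YBYR B=OBYB L=WWOW
After move 4 (F): F=GGGR U=RWWW R=RBBR D=YYYG L=WOOO
After move 5 (U'): U=WWRW F=WOGR R=GGBR B=RBYB L=OBOO
Query 1: U[2] = R
Query 2: U[0] = W
Query 3: L[2] = O
Query 4: B[1] = B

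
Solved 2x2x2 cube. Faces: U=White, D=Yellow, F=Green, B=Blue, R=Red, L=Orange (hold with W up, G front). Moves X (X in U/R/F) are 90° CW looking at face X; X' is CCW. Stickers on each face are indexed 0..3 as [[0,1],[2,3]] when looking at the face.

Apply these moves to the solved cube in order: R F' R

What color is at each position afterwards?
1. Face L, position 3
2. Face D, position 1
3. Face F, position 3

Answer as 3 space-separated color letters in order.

After move 1 (R): R=RRRR U=WGWG F=GYGY D=YBYB B=WBWB
After move 2 (F'): F=YYGG U=WGRR R=BRYR D=OOYB L=OGOW
After move 3 (R): R=YBRR U=WYRG F=YOGB D=OWYW B=RBGB
Query 1: L[3] = W
Query 2: D[1] = W
Query 3: F[3] = B

Answer: W W B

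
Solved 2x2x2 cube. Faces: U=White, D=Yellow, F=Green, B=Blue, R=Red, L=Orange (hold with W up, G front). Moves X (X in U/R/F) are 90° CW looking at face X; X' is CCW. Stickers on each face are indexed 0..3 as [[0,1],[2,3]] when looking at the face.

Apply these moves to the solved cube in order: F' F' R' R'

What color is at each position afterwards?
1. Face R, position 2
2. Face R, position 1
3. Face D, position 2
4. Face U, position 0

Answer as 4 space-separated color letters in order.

After move 1 (F'): F=GGGG U=WWRR R=YRYR D=OOYY L=OWOW
After move 2 (F'): F=GGGG U=WWYY R=OROR D=WWYY L=OROR
After move 3 (R'): R=RROO U=WBYB F=GWGY D=WGYG B=YBWB
After move 4 (R'): R=RORO U=WWYY F=GBGB D=WWYY B=GBGB
Query 1: R[2] = R
Query 2: R[1] = O
Query 3: D[2] = Y
Query 4: U[0] = W

Answer: R O Y W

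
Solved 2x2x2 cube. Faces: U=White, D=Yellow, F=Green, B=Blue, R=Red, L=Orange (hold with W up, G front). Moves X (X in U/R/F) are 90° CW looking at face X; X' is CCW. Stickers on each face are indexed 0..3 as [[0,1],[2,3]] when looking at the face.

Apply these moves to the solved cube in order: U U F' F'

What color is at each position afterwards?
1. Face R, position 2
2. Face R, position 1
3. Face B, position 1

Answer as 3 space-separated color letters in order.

Answer: R O G

Derivation:
After move 1 (U): U=WWWW F=RRGG R=BBRR B=OOBB L=GGOO
After move 2 (U): U=WWWW F=BBGG R=OORR B=GGBB L=RROO
After move 3 (F'): F=BGBG U=WWOR R=YOYR D=ROYY L=RWOW
After move 4 (F'): F=GGBB U=WWYY R=OORR D=WWYY L=RROO
Query 1: R[2] = R
Query 2: R[1] = O
Query 3: B[1] = G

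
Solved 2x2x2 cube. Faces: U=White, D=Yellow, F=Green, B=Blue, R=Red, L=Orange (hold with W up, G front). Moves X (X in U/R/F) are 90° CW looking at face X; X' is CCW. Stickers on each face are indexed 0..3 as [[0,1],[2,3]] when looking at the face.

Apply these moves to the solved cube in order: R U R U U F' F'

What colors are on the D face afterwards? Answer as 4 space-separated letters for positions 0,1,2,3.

After move 1 (R): R=RRRR U=WGWG F=GYGY D=YBYB B=WBWB
After move 2 (U): U=WWGG F=RRGY R=WBRR B=OOWB L=GYOO
After move 3 (R): R=RWRB U=WRGY F=RBGB D=YWYO B=GOWB
After move 4 (U): U=GWYR F=RWGB R=GORB B=GYWB L=RBOO
After move 5 (U): U=YGRW F=GOGB R=GYRB B=RBWB L=RWOO
After move 6 (F'): F=OBGG U=YGGR R=WYYB D=WOYO L=RWOR
After move 7 (F'): F=BGOG U=YGWY R=OYWB D=WRYO L=RROG
Query: D face = WRYO

Answer: W R Y O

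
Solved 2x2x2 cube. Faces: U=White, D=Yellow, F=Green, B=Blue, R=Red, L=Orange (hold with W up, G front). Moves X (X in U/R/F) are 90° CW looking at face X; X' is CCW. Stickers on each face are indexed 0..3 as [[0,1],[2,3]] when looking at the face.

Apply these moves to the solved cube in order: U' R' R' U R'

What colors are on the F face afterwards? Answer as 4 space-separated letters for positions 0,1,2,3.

After move 1 (U'): U=WWWW F=OOGG R=GGRR B=RRBB L=BBOO
After move 2 (R'): R=GRGR U=WBWR F=OWGW D=YOYG B=YRYB
After move 3 (R'): R=RRGG U=WYWY F=OBGR D=YWYW B=GROB
After move 4 (U): U=WWYY F=RRGR R=GRGG B=BBOB L=OBOO
After move 5 (R'): R=RGGG U=WOYB F=RWGY D=YRYR B=WBWB
Query: F face = RWGY

Answer: R W G Y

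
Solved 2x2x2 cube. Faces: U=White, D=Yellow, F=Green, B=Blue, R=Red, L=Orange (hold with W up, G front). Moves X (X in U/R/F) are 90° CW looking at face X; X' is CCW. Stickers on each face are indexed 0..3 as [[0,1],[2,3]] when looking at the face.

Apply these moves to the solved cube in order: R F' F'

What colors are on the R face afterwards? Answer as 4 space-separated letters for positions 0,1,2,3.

After move 1 (R): R=RRRR U=WGWG F=GYGY D=YBYB B=WBWB
After move 2 (F'): F=YYGG U=WGRR R=BRYR D=OOYB L=OGOW
After move 3 (F'): F=YGYG U=WGBY R=OROR D=GWYB L=OROR
Query: R face = OROR

Answer: O R O R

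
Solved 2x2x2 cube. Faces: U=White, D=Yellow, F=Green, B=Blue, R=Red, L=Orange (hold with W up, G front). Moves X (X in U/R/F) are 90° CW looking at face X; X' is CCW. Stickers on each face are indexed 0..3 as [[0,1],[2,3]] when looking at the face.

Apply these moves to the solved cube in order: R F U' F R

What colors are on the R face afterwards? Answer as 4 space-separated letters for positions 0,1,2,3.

Answer: O W R G

Derivation:
After move 1 (R): R=RRRR U=WGWG F=GYGY D=YBYB B=WBWB
After move 2 (F): F=GGYY U=WGOO R=WRGR D=RRYB L=OYOB
After move 3 (U'): U=GOWO F=OYYY R=GGGR B=WRWB L=WBOB
After move 4 (F): F=YOYY U=GOBB R=WGOR D=GGYB L=WROR
After move 5 (R): R=OWRG U=GOBY F=YGYB D=GWYW B=BROB
Query: R face = OWRG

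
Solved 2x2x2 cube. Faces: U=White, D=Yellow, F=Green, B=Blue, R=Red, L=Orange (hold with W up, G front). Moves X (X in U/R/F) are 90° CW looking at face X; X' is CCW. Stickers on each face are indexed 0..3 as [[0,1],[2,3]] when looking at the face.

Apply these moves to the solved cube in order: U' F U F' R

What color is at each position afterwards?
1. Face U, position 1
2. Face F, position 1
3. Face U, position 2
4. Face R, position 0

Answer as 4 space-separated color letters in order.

After move 1 (U'): U=WWWW F=OOGG R=GGRR B=RRBB L=BBOO
After move 2 (F): F=GOGO U=WWOB R=WGWR D=RGYY L=BYOY
After move 3 (U): U=OWBW F=WGGO R=RRWR B=BYBB L=GOOY
After move 4 (F'): F=GOWG U=OWRW R=GRRR D=OYYY L=GWOB
After move 5 (R): R=RGRR U=OORG F=GYWY D=OBYB B=WYWB
Query 1: U[1] = O
Query 2: F[1] = Y
Query 3: U[2] = R
Query 4: R[0] = R

Answer: O Y R R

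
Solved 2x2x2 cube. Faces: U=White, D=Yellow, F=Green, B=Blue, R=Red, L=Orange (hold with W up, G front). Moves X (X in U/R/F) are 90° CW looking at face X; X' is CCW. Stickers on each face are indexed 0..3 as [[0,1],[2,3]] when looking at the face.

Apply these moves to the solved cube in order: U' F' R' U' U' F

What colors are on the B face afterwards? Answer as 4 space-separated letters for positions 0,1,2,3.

Answer: O W O B

Derivation:
After move 1 (U'): U=WWWW F=OOGG R=GGRR B=RRBB L=BBOO
After move 2 (F'): F=OGOG U=WWGR R=YGYR D=BOYY L=BWOW
After move 3 (R'): R=GRYY U=WBGR F=OWOR D=BGYG B=YROB
After move 4 (U'): U=BRWG F=BWOR R=OWYY B=GROB L=YROW
After move 5 (U'): U=RGBW F=YROR R=BWYY B=OWOB L=GROW
After move 6 (F): F=OYRR U=RGWR R=BWWY D=YBYG L=GBOG
Query: B face = OWOB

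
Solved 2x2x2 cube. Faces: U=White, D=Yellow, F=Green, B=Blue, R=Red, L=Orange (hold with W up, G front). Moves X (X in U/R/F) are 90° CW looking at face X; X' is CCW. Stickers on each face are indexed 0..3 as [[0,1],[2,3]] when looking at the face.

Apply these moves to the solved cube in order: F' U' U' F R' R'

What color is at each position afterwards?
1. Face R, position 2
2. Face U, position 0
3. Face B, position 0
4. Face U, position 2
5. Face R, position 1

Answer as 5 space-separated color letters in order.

Answer: W R B W W

Derivation:
After move 1 (F'): F=GGGG U=WWRR R=YRYR D=OOYY L=OWOW
After move 2 (U'): U=WRWR F=OWGG R=GGYR B=YRBB L=BBOW
After move 3 (U'): U=RRWW F=BBGG R=OWYR B=GGBB L=YROW
After move 4 (F): F=GBGB U=RRWR R=WWWR D=YOYY L=YOOO
After move 5 (R'): R=WRWW U=RBWG F=GRGR D=YBYB B=YGOB
After move 6 (R'): R=RWWW U=ROWY F=GBGG D=YRYR B=BGBB
Query 1: R[2] = W
Query 2: U[0] = R
Query 3: B[0] = B
Query 4: U[2] = W
Query 5: R[1] = W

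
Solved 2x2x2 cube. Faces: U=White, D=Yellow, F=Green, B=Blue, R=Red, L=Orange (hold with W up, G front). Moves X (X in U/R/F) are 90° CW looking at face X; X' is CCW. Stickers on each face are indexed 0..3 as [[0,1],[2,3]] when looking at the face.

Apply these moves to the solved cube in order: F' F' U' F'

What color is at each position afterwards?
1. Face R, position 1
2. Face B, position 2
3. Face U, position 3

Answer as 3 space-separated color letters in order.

After move 1 (F'): F=GGGG U=WWRR R=YRYR D=OOYY L=OWOW
After move 2 (F'): F=GGGG U=WWYY R=OROR D=WWYY L=OROR
After move 3 (U'): U=WYWY F=ORGG R=GGOR B=ORBB L=BBOR
After move 4 (F'): F=RGOG U=WYGO R=WGWR D=BRYY L=BYOW
Query 1: R[1] = G
Query 2: B[2] = B
Query 3: U[3] = O

Answer: G B O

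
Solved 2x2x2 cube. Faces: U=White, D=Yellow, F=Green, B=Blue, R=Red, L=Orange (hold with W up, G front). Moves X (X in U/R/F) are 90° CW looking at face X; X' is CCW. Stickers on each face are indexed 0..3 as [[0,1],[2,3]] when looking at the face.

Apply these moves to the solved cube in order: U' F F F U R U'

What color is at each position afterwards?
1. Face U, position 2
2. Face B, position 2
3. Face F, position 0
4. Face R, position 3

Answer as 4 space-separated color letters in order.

After move 1 (U'): U=WWWW F=OOGG R=GGRR B=RRBB L=BBOO
After move 2 (F): F=GOGO U=WWOB R=WGWR D=RGYY L=BYOY
After move 3 (F): F=GGOO U=WWYY R=OGBR D=WWYY L=BROG
After move 4 (F): F=OGOG U=WWGR R=YGYR D=BOYY L=BWOW
After move 5 (U): U=GWRW F=YGOG R=RRYR B=BWBB L=OGOW
After move 6 (R): R=YRRR U=GGRG F=YOOY D=BBYB B=WWWB
After move 7 (U'): U=GGGR F=OGOY R=YORR B=YRWB L=WWOW
Query 1: U[2] = G
Query 2: B[2] = W
Query 3: F[0] = O
Query 4: R[3] = R

Answer: G W O R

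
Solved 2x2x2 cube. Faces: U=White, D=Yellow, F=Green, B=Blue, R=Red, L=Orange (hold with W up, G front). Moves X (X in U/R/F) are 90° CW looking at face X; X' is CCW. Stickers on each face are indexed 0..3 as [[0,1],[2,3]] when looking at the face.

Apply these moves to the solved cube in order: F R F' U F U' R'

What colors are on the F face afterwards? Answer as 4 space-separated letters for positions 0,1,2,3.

After move 1 (F): F=GGGG U=WWOO R=WRWR D=RRYY L=OYOY
After move 2 (R): R=WWRR U=WGOG F=GRGY D=RBYB B=OBWB
After move 3 (F'): F=RYGG U=WGWR R=BWRR D=YYYB L=OGOO
After move 4 (U): U=WWRG F=BWGG R=OBRR B=OGWB L=RYOO
After move 5 (F): F=GBGW U=WWOY R=RBGR D=ROYB L=RYOY
After move 6 (U'): U=WYWO F=RYGW R=GBGR B=RBWB L=OGOY
After move 7 (R'): R=BRGG U=WWWR F=RYGO D=RYYW B=BBOB
Query: F face = RYGO

Answer: R Y G O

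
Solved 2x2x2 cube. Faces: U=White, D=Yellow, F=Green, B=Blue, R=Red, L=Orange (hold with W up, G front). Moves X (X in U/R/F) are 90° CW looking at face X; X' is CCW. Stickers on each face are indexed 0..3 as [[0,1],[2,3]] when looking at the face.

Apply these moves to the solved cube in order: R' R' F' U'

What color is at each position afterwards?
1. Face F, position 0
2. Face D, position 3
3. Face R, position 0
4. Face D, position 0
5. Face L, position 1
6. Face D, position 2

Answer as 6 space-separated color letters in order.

After move 1 (R'): R=RRRR U=WBWB F=GWGW D=YGYG B=YBYB
After move 2 (R'): R=RRRR U=WYWY F=GBGB D=YWYW B=GBGB
After move 3 (F'): F=BBGG U=WYRR R=WRYR D=OOYW L=OYOW
After move 4 (U'): U=YRWR F=OYGG R=BBYR B=WRGB L=GBOW
Query 1: F[0] = O
Query 2: D[3] = W
Query 3: R[0] = B
Query 4: D[0] = O
Query 5: L[1] = B
Query 6: D[2] = Y

Answer: O W B O B Y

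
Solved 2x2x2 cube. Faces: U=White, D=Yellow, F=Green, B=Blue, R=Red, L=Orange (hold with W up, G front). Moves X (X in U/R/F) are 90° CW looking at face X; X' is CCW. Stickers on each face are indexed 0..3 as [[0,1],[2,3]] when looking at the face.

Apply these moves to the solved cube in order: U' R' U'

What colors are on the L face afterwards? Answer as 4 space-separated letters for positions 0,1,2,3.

After move 1 (U'): U=WWWW F=OOGG R=GGRR B=RRBB L=BBOO
After move 2 (R'): R=GRGR U=WBWR F=OWGW D=YOYG B=YRYB
After move 3 (U'): U=BRWW F=BBGW R=OWGR B=GRYB L=YROO
Query: L face = YROO

Answer: Y R O O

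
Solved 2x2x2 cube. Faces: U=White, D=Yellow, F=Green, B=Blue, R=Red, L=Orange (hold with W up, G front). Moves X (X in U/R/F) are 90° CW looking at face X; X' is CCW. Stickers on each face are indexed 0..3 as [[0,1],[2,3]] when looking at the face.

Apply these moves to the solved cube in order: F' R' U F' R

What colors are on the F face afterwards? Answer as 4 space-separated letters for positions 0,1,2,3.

Answer: R W R G

Derivation:
After move 1 (F'): F=GGGG U=WWRR R=YRYR D=OOYY L=OWOW
After move 2 (R'): R=RRYY U=WBRB F=GWGR D=OGYG B=YBOB
After move 3 (U): U=RWBB F=RRGR R=YBYY B=OWOB L=GWOW
After move 4 (F'): F=RRRG U=RWYY R=GBOY D=WWYG L=GBOB
After move 5 (R): R=OGYB U=RRYG F=RWRG D=WOYO B=YWWB
Query: F face = RWRG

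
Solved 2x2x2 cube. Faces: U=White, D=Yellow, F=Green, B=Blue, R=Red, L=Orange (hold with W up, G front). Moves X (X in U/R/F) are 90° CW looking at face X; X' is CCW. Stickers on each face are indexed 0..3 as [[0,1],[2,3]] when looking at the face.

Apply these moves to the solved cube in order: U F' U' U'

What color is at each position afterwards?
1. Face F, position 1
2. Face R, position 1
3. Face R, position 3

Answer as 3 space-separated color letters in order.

After move 1 (U): U=WWWW F=RRGG R=BBRR B=OOBB L=GGOO
After move 2 (F'): F=RGRG U=WWBR R=YBYR D=GOYY L=GWOW
After move 3 (U'): U=WRWB F=GWRG R=RGYR B=YBBB L=OOOW
After move 4 (U'): U=RBWW F=OORG R=GWYR B=RGBB L=YBOW
Query 1: F[1] = O
Query 2: R[1] = W
Query 3: R[3] = R

Answer: O W R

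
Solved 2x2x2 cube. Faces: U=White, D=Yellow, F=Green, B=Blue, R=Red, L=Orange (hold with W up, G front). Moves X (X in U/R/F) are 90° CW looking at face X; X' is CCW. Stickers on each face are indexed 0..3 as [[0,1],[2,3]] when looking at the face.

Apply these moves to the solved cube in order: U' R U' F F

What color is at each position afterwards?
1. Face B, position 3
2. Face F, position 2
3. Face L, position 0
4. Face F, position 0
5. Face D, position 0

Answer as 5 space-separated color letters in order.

Answer: B B W Y W

Derivation:
After move 1 (U'): U=WWWW F=OOGG R=GGRR B=RRBB L=BBOO
After move 2 (R): R=RGRG U=WOWG F=OYGY D=YBYR B=WRWB
After move 3 (U'): U=OGWW F=BBGY R=OYRG B=RGWB L=WROO
After move 4 (F): F=GBYB U=OGOR R=WYWG D=ROYR L=WYOB
After move 5 (F): F=YGBB U=OGBY R=OYRG D=WWYR L=WROO
Query 1: B[3] = B
Query 2: F[2] = B
Query 3: L[0] = W
Query 4: F[0] = Y
Query 5: D[0] = W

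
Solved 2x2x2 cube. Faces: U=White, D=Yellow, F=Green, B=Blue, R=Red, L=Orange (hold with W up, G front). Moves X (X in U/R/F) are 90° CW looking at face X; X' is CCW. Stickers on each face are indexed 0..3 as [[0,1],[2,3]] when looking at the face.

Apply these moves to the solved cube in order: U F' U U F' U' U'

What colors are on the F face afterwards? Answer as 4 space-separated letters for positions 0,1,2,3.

Answer: R G O R

Derivation:
After move 1 (U): U=WWWW F=RRGG R=BBRR B=OOBB L=GGOO
After move 2 (F'): F=RGRG U=WWBR R=YBYR D=GOYY L=GWOW
After move 3 (U): U=BWRW F=YBRG R=OOYR B=GWBB L=RGOW
After move 4 (U): U=RBWW F=OORG R=GWYR B=RGBB L=YBOW
After move 5 (F'): F=OGOR U=RBGY R=OWGR D=BWYY L=YWOW
After move 6 (U'): U=BYRG F=YWOR R=OGGR B=OWBB L=RGOW
After move 7 (U'): U=YGBR F=RGOR R=YWGR B=OGBB L=OWOW
Query: F face = RGOR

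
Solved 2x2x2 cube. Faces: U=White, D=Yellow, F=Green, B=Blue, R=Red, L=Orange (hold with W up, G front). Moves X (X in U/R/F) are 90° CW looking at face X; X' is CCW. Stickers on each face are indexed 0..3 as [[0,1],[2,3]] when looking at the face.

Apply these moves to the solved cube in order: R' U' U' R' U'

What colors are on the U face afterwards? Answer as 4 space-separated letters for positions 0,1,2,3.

Answer: Y G B B

Derivation:
After move 1 (R'): R=RRRR U=WBWB F=GWGW D=YGYG B=YBYB
After move 2 (U'): U=BBWW F=OOGW R=GWRR B=RRYB L=YBOO
After move 3 (U'): U=BWBW F=YBGW R=OORR B=GWYB L=RROO
After move 4 (R'): R=OROR U=BYBG F=YWGW D=YBYW B=GWGB
After move 5 (U'): U=YGBB F=RRGW R=YWOR B=ORGB L=GWOO
Query: U face = YGBB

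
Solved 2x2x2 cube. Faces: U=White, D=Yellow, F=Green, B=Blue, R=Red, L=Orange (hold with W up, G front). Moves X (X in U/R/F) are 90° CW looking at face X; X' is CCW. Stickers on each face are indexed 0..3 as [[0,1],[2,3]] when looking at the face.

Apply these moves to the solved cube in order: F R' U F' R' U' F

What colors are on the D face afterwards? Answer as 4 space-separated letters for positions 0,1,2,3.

Answer: G R Y G

Derivation:
After move 1 (F): F=GGGG U=WWOO R=WRWR D=RRYY L=OYOY
After move 2 (R'): R=RRWW U=WBOB F=GWGO D=RGYG B=YBRB
After move 3 (U): U=OWBB F=RRGO R=YBWW B=OYRB L=GWOY
After move 4 (F'): F=RORG U=OWYW R=GBRW D=WYYG L=GBOB
After move 5 (R'): R=BWGR U=ORYO F=RWRW D=WOYG B=GYYB
After move 6 (U'): U=ROOY F=GBRW R=RWGR B=BWYB L=GYOB
After move 7 (F): F=RGWB U=ROBY R=OWYR D=GRYG L=GWOO
Query: D face = GRYG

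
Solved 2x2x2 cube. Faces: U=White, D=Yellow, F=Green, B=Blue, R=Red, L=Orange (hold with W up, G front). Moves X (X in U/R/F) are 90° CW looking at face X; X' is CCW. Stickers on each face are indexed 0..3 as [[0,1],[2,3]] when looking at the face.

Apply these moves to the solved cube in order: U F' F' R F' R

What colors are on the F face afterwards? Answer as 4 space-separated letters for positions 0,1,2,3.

After move 1 (U): U=WWWW F=RRGG R=BBRR B=OOBB L=GGOO
After move 2 (F'): F=RGRG U=WWBR R=YBYR D=GOYY L=GWOW
After move 3 (F'): F=GGRR U=WWYY R=OBGR D=WWYY L=GROB
After move 4 (R): R=GORB U=WGYR F=GWRY D=WBYO B=YOWB
After move 5 (F'): F=WYGR U=WGGR R=BOWB D=RBYO L=GROY
After move 6 (R): R=WBBO U=WYGR F=WBGO D=RWYY B=ROGB
Query: F face = WBGO

Answer: W B G O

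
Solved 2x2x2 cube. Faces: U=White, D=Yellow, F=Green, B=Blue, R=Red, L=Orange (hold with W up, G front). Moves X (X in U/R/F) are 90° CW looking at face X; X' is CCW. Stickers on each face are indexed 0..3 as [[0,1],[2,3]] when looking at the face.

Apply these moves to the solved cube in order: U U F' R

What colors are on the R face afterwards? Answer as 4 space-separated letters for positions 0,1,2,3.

Answer: Y Y R O

Derivation:
After move 1 (U): U=WWWW F=RRGG R=BBRR B=OOBB L=GGOO
After move 2 (U): U=WWWW F=BBGG R=OORR B=GGBB L=RROO
After move 3 (F'): F=BGBG U=WWOR R=YOYR D=ROYY L=RWOW
After move 4 (R): R=YYRO U=WGOG F=BOBY D=RBYG B=RGWB
Query: R face = YYRO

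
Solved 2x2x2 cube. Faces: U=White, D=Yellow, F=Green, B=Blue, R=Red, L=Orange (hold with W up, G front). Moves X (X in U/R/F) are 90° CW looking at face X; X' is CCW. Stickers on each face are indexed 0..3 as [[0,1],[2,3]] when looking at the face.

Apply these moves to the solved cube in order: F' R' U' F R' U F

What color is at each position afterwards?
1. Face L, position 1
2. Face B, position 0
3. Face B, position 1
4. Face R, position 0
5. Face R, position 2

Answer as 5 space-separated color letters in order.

After move 1 (F'): F=GGGG U=WWRR R=YRYR D=OOYY L=OWOW
After move 2 (R'): R=RRYY U=WBRB F=GWGR D=OGYG B=YBOB
After move 3 (U'): U=BBWR F=OWGR R=GWYY B=RROB L=YBOW
After move 4 (F): F=GORW U=BBWB R=WWRY D=YGYG L=YOOG
After move 5 (R'): R=WYWR U=BOWR F=GBRB D=YOYW B=GRGB
After move 6 (U): U=WBRO F=WYRB R=GRWR B=YOGB L=GBOG
After move 7 (F): F=RWBY U=WBGB R=RROR D=WGYW L=GYOO
Query 1: L[1] = Y
Query 2: B[0] = Y
Query 3: B[1] = O
Query 4: R[0] = R
Query 5: R[2] = O

Answer: Y Y O R O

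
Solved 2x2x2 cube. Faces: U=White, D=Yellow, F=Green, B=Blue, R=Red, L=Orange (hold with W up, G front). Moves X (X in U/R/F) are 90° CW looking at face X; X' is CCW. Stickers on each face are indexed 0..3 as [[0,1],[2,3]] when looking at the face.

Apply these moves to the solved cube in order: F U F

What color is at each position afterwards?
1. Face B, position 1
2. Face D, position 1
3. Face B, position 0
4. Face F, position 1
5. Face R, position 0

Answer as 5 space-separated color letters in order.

After move 1 (F): F=GGGG U=WWOO R=WRWR D=RRYY L=OYOY
After move 2 (U): U=OWOW F=WRGG R=BBWR B=OYBB L=GGOY
After move 3 (F): F=GWGR U=OWYG R=OBWR D=WBYY L=GROR
Query 1: B[1] = Y
Query 2: D[1] = B
Query 3: B[0] = O
Query 4: F[1] = W
Query 5: R[0] = O

Answer: Y B O W O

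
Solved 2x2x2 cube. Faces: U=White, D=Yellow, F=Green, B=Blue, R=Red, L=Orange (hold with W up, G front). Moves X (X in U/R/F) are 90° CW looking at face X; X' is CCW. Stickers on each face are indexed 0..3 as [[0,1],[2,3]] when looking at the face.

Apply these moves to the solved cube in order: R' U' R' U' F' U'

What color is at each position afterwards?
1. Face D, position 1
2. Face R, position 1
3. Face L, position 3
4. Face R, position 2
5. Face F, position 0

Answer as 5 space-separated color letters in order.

After move 1 (R'): R=RRRR U=WBWB F=GWGW D=YGYG B=YBYB
After move 2 (U'): U=BBWW F=OOGW R=GWRR B=RRYB L=YBOO
After move 3 (R'): R=WRGR U=BYWR F=OBGW D=YOYW B=GRGB
After move 4 (U'): U=YRBW F=YBGW R=OBGR B=WRGB L=GROO
After move 5 (F'): F=BWYG U=YROG R=OBYR D=ROYW L=GWOB
After move 6 (U'): U=RGYO F=GWYG R=BWYR B=OBGB L=WROB
Query 1: D[1] = O
Query 2: R[1] = W
Query 3: L[3] = B
Query 4: R[2] = Y
Query 5: F[0] = G

Answer: O W B Y G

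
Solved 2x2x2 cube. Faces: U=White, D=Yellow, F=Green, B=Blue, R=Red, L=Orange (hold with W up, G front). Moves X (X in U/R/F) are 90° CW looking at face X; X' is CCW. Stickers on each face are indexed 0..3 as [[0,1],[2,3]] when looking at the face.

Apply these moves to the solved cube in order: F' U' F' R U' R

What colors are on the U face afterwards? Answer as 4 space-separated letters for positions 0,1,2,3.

Answer: G R W Y

Derivation:
After move 1 (F'): F=GGGG U=WWRR R=YRYR D=OOYY L=OWOW
After move 2 (U'): U=WRWR F=OWGG R=GGYR B=YRBB L=BBOW
After move 3 (F'): F=WGOG U=WRGY R=OGOR D=BWYY L=BROW
After move 4 (R): R=OORG U=WGGG F=WWOY D=BBYY B=YRRB
After move 5 (U'): U=GGWG F=BROY R=WWRG B=OORB L=YROW
After move 6 (R): R=RWGW U=GRWY F=BBOY D=BRYO B=GOGB
Query: U face = GRWY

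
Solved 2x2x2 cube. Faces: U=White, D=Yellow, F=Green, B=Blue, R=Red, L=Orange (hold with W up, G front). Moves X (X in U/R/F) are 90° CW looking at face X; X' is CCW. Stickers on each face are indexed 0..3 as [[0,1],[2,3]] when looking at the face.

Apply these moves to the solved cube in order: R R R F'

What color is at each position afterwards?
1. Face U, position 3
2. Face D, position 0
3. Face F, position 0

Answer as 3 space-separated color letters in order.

After move 1 (R): R=RRRR U=WGWG F=GYGY D=YBYB B=WBWB
After move 2 (R): R=RRRR U=WYWY F=GBGB D=YWYW B=GBGB
After move 3 (R): R=RRRR U=WBWB F=GWGW D=YGYG B=YBYB
After move 4 (F'): F=WWGG U=WBRR R=GRYR D=OOYG L=OBOW
Query 1: U[3] = R
Query 2: D[0] = O
Query 3: F[0] = W

Answer: R O W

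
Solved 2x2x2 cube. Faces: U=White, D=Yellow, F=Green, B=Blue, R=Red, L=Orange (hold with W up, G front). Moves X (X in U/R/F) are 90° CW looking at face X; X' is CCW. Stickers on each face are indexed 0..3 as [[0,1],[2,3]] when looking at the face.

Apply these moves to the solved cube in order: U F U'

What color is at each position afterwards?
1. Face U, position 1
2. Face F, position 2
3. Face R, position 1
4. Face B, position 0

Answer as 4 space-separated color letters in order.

After move 1 (U): U=WWWW F=RRGG R=BBRR B=OOBB L=GGOO
After move 2 (F): F=GRGR U=WWOG R=WBWR D=RBYY L=GYOY
After move 3 (U'): U=WGWO F=GYGR R=GRWR B=WBBB L=OOOY
Query 1: U[1] = G
Query 2: F[2] = G
Query 3: R[1] = R
Query 4: B[0] = W

Answer: G G R W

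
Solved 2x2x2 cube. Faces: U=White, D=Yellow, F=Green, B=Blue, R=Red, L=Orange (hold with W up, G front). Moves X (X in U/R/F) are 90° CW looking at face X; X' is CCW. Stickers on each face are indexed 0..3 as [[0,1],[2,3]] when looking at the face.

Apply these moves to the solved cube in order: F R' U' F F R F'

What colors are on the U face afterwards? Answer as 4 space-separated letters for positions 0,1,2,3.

Answer: B G B W

Derivation:
After move 1 (F): F=GGGG U=WWOO R=WRWR D=RRYY L=OYOY
After move 2 (R'): R=RRWW U=WBOB F=GWGO D=RGYG B=YBRB
After move 3 (U'): U=BBWO F=OYGO R=GWWW B=RRRB L=YBOY
After move 4 (F): F=GOOY U=BBYB R=WWOW D=WGYG L=YROG
After move 5 (F): F=OGYO U=BBGR R=YWBW D=OWYG L=YWOG
After move 6 (R): R=BYWW U=BGGO F=OWYG D=ORYR B=RRBB
After move 7 (F'): F=WGOY U=BGBW R=RYOW D=WGYR L=YOOG
Query: U face = BGBW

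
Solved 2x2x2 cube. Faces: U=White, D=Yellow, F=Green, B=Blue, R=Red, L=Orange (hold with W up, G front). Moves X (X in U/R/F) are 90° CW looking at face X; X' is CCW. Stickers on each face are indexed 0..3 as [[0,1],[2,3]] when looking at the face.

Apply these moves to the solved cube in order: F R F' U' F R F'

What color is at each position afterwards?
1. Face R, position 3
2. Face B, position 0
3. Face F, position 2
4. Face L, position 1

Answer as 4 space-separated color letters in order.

Answer: Y B G G

Derivation:
After move 1 (F): F=GGGG U=WWOO R=WRWR D=RRYY L=OYOY
After move 2 (R): R=WWRR U=WGOG F=GRGY D=RBYB B=OBWB
After move 3 (F'): F=RYGG U=WGWR R=BWRR D=YYYB L=OGOO
After move 4 (U'): U=GRWW F=OGGG R=RYRR B=BWWB L=OBOO
After move 5 (F): F=GOGG U=GROB R=WYWR D=RRYB L=OYOY
After move 6 (R): R=WWRY U=GOOG F=GRGB D=RWYB B=BWRB
After move 7 (F'): F=RBGG U=GOWR R=WWRY D=YYYB L=OGOO
Query 1: R[3] = Y
Query 2: B[0] = B
Query 3: F[2] = G
Query 4: L[1] = G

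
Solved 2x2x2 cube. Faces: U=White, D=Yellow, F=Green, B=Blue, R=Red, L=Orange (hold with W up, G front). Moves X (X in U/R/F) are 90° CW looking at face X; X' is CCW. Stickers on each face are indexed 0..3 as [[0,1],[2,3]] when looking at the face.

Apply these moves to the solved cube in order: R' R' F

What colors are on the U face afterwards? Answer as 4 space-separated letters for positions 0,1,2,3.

After move 1 (R'): R=RRRR U=WBWB F=GWGW D=YGYG B=YBYB
After move 2 (R'): R=RRRR U=WYWY F=GBGB D=YWYW B=GBGB
After move 3 (F): F=GGBB U=WYOO R=WRYR D=RRYW L=OYOW
Query: U face = WYOO

Answer: W Y O O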